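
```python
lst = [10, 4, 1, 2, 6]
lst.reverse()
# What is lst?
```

[6, 2, 1, 4, 10]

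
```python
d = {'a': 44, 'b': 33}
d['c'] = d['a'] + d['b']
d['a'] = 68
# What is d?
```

After line 1: d = {'a': 44, 'b': 33}
After line 2 (d['c'] = 44 + 33): d = {'a': 44, 'b': 33, 'c': 77}
After line 3: d = {'a': 68, 'b': 33, 'c': 77}

{'a': 68, 'b': 33, 'c': 77}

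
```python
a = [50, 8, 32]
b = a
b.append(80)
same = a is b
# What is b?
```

After line 1: a = [50, 8, 32]
After line 2 (b = a is an alias, same object): a = [50, 8, 32], b = [50, 8, 32]
After line 3 (b.append mutates the shared list): a = [50, 8, 32, 80], b = [50, 8, 32, 80]
After line 4 (same = a is b; same object -> True): same = True

[50, 8, 32, 80]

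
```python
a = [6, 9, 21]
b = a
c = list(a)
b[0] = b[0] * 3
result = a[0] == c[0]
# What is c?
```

After line 1: a = [6, 9, 21]
After line 2 (b = a, alias): a = [6, 9, 21], b = [6, 9, 21]
After line 3 (c = list(a) is a copy, new object): c = [6, 9, 21]
After line 4 (b[0] = 6 * 3 = 18; mutates shared a/b): a = b = [18, 9, 21], c = [6, 9, 21]
After line 5 (a[0] = 18, c[0] = 6; result = False)

[6, 9, 21]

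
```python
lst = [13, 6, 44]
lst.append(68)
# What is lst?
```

[13, 6, 44, 68]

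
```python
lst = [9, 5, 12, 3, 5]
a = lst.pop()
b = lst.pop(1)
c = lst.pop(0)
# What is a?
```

After line 1: lst = [9, 5, 12, 3, 5]
After line 2 (pop() -> a = 5): lst = [9, 5, 12, 3]
After line 3 (pop(1) -> b = 5): lst = [9, 12, 3]
After line 4 (pop(0) -> c = 9): lst = [12, 3]

5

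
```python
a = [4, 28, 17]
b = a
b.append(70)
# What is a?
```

After line 1: a = [4, 28, 17]
After line 2 (b = a is an alias, same object): a = [4, 28, 17], b = [4, 28, 17]
After line 3 (b.append mutates the shared list): a = [4, 28, 17, 70], b = [4, 28, 17, 70]

[4, 28, 17, 70]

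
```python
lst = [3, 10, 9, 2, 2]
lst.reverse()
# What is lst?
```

[2, 2, 9, 10, 3]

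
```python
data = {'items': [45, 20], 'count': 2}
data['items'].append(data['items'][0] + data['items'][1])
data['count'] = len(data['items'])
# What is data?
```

After line 1: data = {'items': [45, 20], 'count': 2}
After line 2 (append 45 + 20 = 65): data = {'items': [45, 20, 65], 'count': 2}
After line 3 (count = len(items) = 3): data = {'items': [45, 20, 65], 'count': 3}

{'items': [45, 20, 65], 'count': 3}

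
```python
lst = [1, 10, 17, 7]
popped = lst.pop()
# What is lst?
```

[1, 10, 17]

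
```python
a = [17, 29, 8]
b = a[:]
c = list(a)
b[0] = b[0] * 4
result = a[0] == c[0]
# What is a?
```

After line 1: a = [17, 29, 8]
After line 2 (b = a[:], copy): a = [17, 29, 8], b = [17, 29, 8]
After line 3 (c = list(a) is a copy, new object): c = [17, 29, 8]
After line 4 (b[0] = 17 * 4 = 68; only b mutates (copy)): a = [17, 29, 8], b = [68, 29, 8], c = [17, 29, 8]
After line 5 (a[0] = 17, c[0] = 17; result = True)

[17, 29, 8]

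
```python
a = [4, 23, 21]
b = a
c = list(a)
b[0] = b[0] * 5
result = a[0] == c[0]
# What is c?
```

After line 1: a = [4, 23, 21]
After line 2 (b = a, alias): a = [4, 23, 21], b = [4, 23, 21]
After line 3 (c = list(a) is a copy, new object): c = [4, 23, 21]
After line 4 (b[0] = 4 * 5 = 20; mutates shared a/b): a = b = [20, 23, 21], c = [4, 23, 21]
After line 5 (a[0] = 20, c[0] = 4; result = False)

[4, 23, 21]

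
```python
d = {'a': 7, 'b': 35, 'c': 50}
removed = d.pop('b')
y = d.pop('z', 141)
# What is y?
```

After line 1: d = {'a': 7, 'b': 35, 'c': 50}
After line 2 (pop 'b' returns 35): d = {'a': 7, 'c': 50}, removed = 35
After line 3 (pop 'z' missing, returns default 141): d = {'a': 7, 'c': 50}, y = 141

141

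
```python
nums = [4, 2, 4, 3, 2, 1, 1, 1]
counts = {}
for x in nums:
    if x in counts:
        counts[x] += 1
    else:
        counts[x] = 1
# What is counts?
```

Initial: counts = {}, nums = [4, 2, 4, 3, 2, 1, 1, 1]
See 4: counts = {4: 1}
See 2: counts = {4: 1, 2: 1}
See 4: counts = {4: 2, 2: 1}
See 3: counts = {4: 2, 2: 1, 3: 1}
See 2: counts = {4: 2, 2: 2, 3: 1}
See 1: counts = {4: 2, 2: 2, 3: 1, 1: 1}
See 1: counts = {4: 2, 2: 2, 3: 1, 1: 2}
See 1: counts = {4: 2, 2: 2, 3: 1, 1: 3}

{4: 2, 2: 2, 3: 1, 1: 3}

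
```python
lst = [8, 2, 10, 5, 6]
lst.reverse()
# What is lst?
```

[6, 5, 10, 2, 8]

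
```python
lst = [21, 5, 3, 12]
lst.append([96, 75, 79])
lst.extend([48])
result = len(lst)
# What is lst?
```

After line 1: lst = [21, 5, 3, 12]
After line 2 (append adds [96, 75, 79] as single element): lst = [21, 5, 3, 12, [96, 75, 79]]
After line 3 (extend unpacks [48], adds 48): lst = [21, 5, 3, 12, [96, 75, 79], 48]
After line 4: result = len(lst) = 6

[21, 5, 3, 12, [96, 75, 79], 48]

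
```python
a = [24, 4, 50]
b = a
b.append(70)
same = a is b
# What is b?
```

After line 1: a = [24, 4, 50]
After line 2 (b = a is an alias, same object): a = [24, 4, 50], b = [24, 4, 50]
After line 3 (b.append mutates the shared list): a = [24, 4, 50, 70], b = [24, 4, 50, 70]
After line 4 (same = a is b; same object -> True): same = True

[24, 4, 50, 70]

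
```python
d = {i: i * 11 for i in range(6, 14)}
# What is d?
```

{6: 66, 7: 77, 8: 88, 9: 99, 10: 110, 11: 121, 12: 132, 13: 143}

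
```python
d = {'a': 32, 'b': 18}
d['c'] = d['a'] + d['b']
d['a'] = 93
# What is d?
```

After line 1: d = {'a': 32, 'b': 18}
After line 2 (d['c'] = 32 + 18): d = {'a': 32, 'b': 18, 'c': 50}
After line 3: d = {'a': 93, 'b': 18, 'c': 50}

{'a': 93, 'b': 18, 'c': 50}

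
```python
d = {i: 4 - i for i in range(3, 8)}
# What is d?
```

{3: 1, 4: 0, 5: -1, 6: -2, 7: -3}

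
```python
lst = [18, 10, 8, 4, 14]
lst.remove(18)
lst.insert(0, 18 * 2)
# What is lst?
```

After line 1: lst = [18, 10, 8, 4, 14]
After line 2 (remove first 18): lst = [10, 8, 4, 14]
After line 3 (insert 36 at index 0): lst = [36, 10, 8, 4, 14]

[36, 10, 8, 4, 14]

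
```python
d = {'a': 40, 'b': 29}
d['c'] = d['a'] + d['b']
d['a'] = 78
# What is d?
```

After line 1: d = {'a': 40, 'b': 29}
After line 2 (d['c'] = 40 + 29): d = {'a': 40, 'b': 29, 'c': 69}
After line 3: d = {'a': 78, 'b': 29, 'c': 69}

{'a': 78, 'b': 29, 'c': 69}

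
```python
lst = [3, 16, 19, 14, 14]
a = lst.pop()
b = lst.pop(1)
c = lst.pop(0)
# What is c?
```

After line 1: lst = [3, 16, 19, 14, 14]
After line 2 (pop() -> a = 14): lst = [3, 16, 19, 14]
After line 3 (pop(1) -> b = 16): lst = [3, 19, 14]
After line 4 (pop(0) -> c = 3): lst = [19, 14]

3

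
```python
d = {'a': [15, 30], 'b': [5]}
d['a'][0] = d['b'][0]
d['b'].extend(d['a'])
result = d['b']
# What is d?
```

After line 1: d = {'a': [15, 30], 'b': [5]}
After line 2 (a[0] = b[0] = 5): d = {'a': [5, 30], 'b': [5]}
After line 3 (b.extend(a) appends [5, 30]): d = {'a': [5, 30], 'b': [5, 5, 30]}
After line 4: result = d['b'] = [5, 5, 30]

{'a': [5, 30], 'b': [5, 5, 30]}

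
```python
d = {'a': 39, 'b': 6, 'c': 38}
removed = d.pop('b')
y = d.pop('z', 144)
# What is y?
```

After line 1: d = {'a': 39, 'b': 6, 'c': 38}
After line 2 (pop 'b' returns 6): d = {'a': 39, 'c': 38}, removed = 6
After line 3 (pop 'z' missing, returns default 144): d = {'a': 39, 'c': 38}, y = 144

144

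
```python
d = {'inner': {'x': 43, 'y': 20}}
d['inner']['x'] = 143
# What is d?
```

After line 1: d = {'inner': {'x': 43, 'y': 20}}
After line 2 (inner x overwritten): d = {'inner': {'x': 143, 'y': 20}}

{'inner': {'x': 143, 'y': 20}}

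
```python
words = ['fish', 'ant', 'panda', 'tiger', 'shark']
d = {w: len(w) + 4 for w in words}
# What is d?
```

{'fish': 8, 'ant': 7, 'panda': 9, 'tiger': 9, 'shark': 9}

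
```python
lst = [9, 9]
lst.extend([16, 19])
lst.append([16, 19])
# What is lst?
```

After line 1: lst = [9, 9]
After line 2 (extend unpacks [16, 19]): lst = [9, 9, 16, 19]
After line 3 (append adds [16, 19] as single element): lst = [9, 9, 16, 19, [16, 19]]

[9, 9, 16, 19, [16, 19]]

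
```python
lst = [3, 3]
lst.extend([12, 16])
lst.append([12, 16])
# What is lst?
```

After line 1: lst = [3, 3]
After line 2 (extend unpacks [12, 16]): lst = [3, 3, 12, 16]
After line 3 (append adds [12, 16] as single element): lst = [3, 3, 12, 16, [12, 16]]

[3, 3, 12, 16, [12, 16]]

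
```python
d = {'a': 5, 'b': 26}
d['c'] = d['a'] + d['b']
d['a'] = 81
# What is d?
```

After line 1: d = {'a': 5, 'b': 26}
After line 2 (d['c'] = 5 + 26): d = {'a': 5, 'b': 26, 'c': 31}
After line 3: d = {'a': 81, 'b': 26, 'c': 31}

{'a': 81, 'b': 26, 'c': 31}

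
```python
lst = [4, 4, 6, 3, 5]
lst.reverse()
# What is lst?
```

[5, 3, 6, 4, 4]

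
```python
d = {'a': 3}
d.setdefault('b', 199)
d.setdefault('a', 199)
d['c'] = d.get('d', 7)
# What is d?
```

After line 1: d = {'a': 3}
After line 2 (setdefault adds 'b'=199): d = {'a': 3, 'b': 199}
After line 3 (setdefault 'a' no-op, already exists): d = {'a': 3, 'b': 199}
After line 4 (get('d', 7) returns default since 'd' not in d): d = {'a': 3, 'b': 199, 'c': 7}

{'a': 3, 'b': 199, 'c': 7}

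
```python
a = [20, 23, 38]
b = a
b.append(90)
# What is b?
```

After line 1: a = [20, 23, 38]
After line 2 (b = a is an alias, same object): a = [20, 23, 38], b = [20, 23, 38]
After line 3 (b.append mutates the shared list): a = [20, 23, 38, 90], b = [20, 23, 38, 90]

[20, 23, 38, 90]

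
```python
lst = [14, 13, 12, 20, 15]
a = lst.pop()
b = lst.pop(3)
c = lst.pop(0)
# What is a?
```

After line 1: lst = [14, 13, 12, 20, 15]
After line 2 (pop() -> a = 15): lst = [14, 13, 12, 20]
After line 3 (pop(3) -> b = 20): lst = [14, 13, 12]
After line 4 (pop(0) -> c = 14): lst = [13, 12]

15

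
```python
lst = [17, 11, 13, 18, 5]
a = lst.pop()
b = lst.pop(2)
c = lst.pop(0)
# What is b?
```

After line 1: lst = [17, 11, 13, 18, 5]
After line 2 (pop() -> a = 5): lst = [17, 11, 13, 18]
After line 3 (pop(2) -> b = 13): lst = [17, 11, 18]
After line 4 (pop(0) -> c = 17): lst = [11, 18]

13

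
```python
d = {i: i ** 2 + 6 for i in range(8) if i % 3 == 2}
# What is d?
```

{2: 10, 5: 31}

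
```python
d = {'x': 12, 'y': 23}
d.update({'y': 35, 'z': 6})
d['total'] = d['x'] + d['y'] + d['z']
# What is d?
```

After line 1: d = {'x': 12, 'y': 23}
After line 2 (y overwritten, z added): d = {'x': 12, 'y': 35, 'z': 6}
After line 3 (total = 12 + 35 + 6 = 53): d = {'x': 12, 'y': 35, 'z': 6, 'total': 53}

{'x': 12, 'y': 35, 'z': 6, 'total': 53}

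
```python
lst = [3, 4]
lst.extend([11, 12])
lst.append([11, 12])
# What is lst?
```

After line 1: lst = [3, 4]
After line 2 (extend unpacks [11, 12]): lst = [3, 4, 11, 12]
After line 3 (append adds [11, 12] as single element): lst = [3, 4, 11, 12, [11, 12]]

[3, 4, 11, 12, [11, 12]]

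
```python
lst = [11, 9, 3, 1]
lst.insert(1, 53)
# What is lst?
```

[11, 53, 9, 3, 1]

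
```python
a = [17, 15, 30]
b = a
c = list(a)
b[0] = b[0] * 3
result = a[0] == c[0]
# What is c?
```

After line 1: a = [17, 15, 30]
After line 2 (b = a, alias): a = [17, 15, 30], b = [17, 15, 30]
After line 3 (c = list(a) is a copy, new object): c = [17, 15, 30]
After line 4 (b[0] = 17 * 3 = 51; mutates shared a/b): a = b = [51, 15, 30], c = [17, 15, 30]
After line 5 (a[0] = 51, c[0] = 17; result = False)

[17, 15, 30]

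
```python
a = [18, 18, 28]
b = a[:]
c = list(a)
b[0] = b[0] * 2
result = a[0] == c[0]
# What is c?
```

After line 1: a = [18, 18, 28]
After line 2 (b = a[:], copy): a = [18, 18, 28], b = [18, 18, 28]
After line 3 (c = list(a) is a copy, new object): c = [18, 18, 28]
After line 4 (b[0] = 18 * 2 = 36; only b mutates (copy)): a = [18, 18, 28], b = [36, 18, 28], c = [18, 18, 28]
After line 5 (a[0] = 18, c[0] = 18; result = True)

[18, 18, 28]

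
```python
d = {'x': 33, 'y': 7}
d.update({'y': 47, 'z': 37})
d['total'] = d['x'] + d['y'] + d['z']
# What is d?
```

After line 1: d = {'x': 33, 'y': 7}
After line 2 (y overwritten, z added): d = {'x': 33, 'y': 47, 'z': 37}
After line 3 (total = 33 + 47 + 37 = 117): d = {'x': 33, 'y': 47, 'z': 37, 'total': 117}

{'x': 33, 'y': 47, 'z': 37, 'total': 117}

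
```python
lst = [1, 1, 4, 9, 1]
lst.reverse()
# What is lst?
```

[1, 9, 4, 1, 1]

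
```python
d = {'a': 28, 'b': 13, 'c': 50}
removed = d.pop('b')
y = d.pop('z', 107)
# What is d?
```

After line 1: d = {'a': 28, 'b': 13, 'c': 50}
After line 2 (pop 'b' returns 13): d = {'a': 28, 'c': 50}, removed = 13
After line 3 (pop 'z' missing, returns default 107): d = {'a': 28, 'c': 50}, y = 107

{'a': 28, 'c': 50}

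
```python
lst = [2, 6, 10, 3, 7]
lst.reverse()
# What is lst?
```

[7, 3, 10, 6, 2]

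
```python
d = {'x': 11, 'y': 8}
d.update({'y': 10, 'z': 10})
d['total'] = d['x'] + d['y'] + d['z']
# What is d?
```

After line 1: d = {'x': 11, 'y': 8}
After line 2 (y overwritten, z added): d = {'x': 11, 'y': 10, 'z': 10}
After line 3 (total = 11 + 10 + 10 = 31): d = {'x': 11, 'y': 10, 'z': 10, 'total': 31}

{'x': 11, 'y': 10, 'z': 10, 'total': 31}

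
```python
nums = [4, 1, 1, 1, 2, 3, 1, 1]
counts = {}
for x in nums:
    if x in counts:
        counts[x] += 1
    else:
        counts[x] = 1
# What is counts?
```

Initial: counts = {}, nums = [4, 1, 1, 1, 2, 3, 1, 1]
See 4: counts = {4: 1}
See 1: counts = {4: 1, 1: 1}
See 1: counts = {4: 1, 1: 2}
See 1: counts = {4: 1, 1: 3}
See 2: counts = {4: 1, 1: 3, 2: 1}
See 3: counts = {4: 1, 1: 3, 2: 1, 3: 1}
See 1: counts = {4: 1, 1: 4, 2: 1, 3: 1}
See 1: counts = {4: 1, 1: 5, 2: 1, 3: 1}

{4: 1, 1: 5, 2: 1, 3: 1}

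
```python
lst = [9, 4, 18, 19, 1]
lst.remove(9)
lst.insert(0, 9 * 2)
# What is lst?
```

After line 1: lst = [9, 4, 18, 19, 1]
After line 2 (remove first 9): lst = [4, 18, 19, 1]
After line 3 (insert 18 at index 0): lst = [18, 4, 18, 19, 1]

[18, 4, 18, 19, 1]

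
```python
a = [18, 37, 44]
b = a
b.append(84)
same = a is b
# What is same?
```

After line 1: a = [18, 37, 44]
After line 2 (b = a is an alias, same object): a = [18, 37, 44], b = [18, 37, 44]
After line 3 (b.append mutates the shared list): a = [18, 37, 44, 84], b = [18, 37, 44, 84]
After line 4 (same = a is b; same object -> True): same = True

True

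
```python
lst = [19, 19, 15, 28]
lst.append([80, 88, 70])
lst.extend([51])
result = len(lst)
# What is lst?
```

After line 1: lst = [19, 19, 15, 28]
After line 2 (append adds [80, 88, 70] as single element): lst = [19, 19, 15, 28, [80, 88, 70]]
After line 3 (extend unpacks [51], adds 51): lst = [19, 19, 15, 28, [80, 88, 70], 51]
After line 4: result = len(lst) = 6

[19, 19, 15, 28, [80, 88, 70], 51]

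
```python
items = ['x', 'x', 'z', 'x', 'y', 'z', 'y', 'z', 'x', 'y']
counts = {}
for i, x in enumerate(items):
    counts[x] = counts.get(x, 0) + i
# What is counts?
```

Initial: counts = {}, items = ['x', 'x', 'z', 'x', 'y', 'z', 'y', 'z', 'x', 'y']
i=0, x='x': counts = {'x': 0}
i=1, x='x': counts = {'x': 1}
i=2, x='z': counts = {'x': 1, 'z': 2}
i=3, x='x': counts = {'x': 4, 'z': 2}
i=4, x='y': counts = {'x': 4, 'z': 2, 'y': 4}
i=5, x='z': counts = {'x': 4, 'z': 7, 'y': 4}
i=6, x='y': counts = {'x': 4, 'z': 7, 'y': 10}
i=7, x='z': counts = {'x': 4, 'z': 14, 'y': 10}
i=8, x='x': counts = {'x': 12, 'z': 14, 'y': 10}
i=9, x='y': counts = {'x': 12, 'z': 14, 'y': 19}

{'x': 12, 'z': 14, 'y': 19}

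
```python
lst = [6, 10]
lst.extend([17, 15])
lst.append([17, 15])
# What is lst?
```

After line 1: lst = [6, 10]
After line 2 (extend unpacks [17, 15]): lst = [6, 10, 17, 15]
After line 3 (append adds [17, 15] as single element): lst = [6, 10, 17, 15, [17, 15]]

[6, 10, 17, 15, [17, 15]]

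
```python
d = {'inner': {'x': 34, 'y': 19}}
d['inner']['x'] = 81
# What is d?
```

After line 1: d = {'inner': {'x': 34, 'y': 19}}
After line 2 (inner x overwritten): d = {'inner': {'x': 81, 'y': 19}}

{'inner': {'x': 81, 'y': 19}}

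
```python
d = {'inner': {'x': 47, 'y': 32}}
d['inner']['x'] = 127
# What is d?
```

After line 1: d = {'inner': {'x': 47, 'y': 32}}
After line 2 (inner x overwritten): d = {'inner': {'x': 127, 'y': 32}}

{'inner': {'x': 127, 'y': 32}}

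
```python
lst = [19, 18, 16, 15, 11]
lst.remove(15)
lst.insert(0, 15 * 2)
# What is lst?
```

After line 1: lst = [19, 18, 16, 15, 11]
After line 2 (remove first 15): lst = [19, 18, 16, 11]
After line 3 (insert 30 at index 0): lst = [30, 19, 18, 16, 11]

[30, 19, 18, 16, 11]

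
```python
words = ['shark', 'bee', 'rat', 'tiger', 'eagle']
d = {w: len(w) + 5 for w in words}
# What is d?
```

{'shark': 10, 'bee': 8, 'rat': 8, 'tiger': 10, 'eagle': 10}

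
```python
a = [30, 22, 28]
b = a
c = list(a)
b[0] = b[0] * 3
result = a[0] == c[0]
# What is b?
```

After line 1: a = [30, 22, 28]
After line 2 (b = a, alias): a = [30, 22, 28], b = [30, 22, 28]
After line 3 (c = list(a) is a copy, new object): c = [30, 22, 28]
After line 4 (b[0] = 30 * 3 = 90; mutates shared a/b): a = b = [90, 22, 28], c = [30, 22, 28]
After line 5 (a[0] = 90, c[0] = 30; result = False)

[90, 22, 28]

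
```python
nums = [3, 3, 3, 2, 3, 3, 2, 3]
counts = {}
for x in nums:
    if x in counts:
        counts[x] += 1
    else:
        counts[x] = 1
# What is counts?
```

Initial: counts = {}, nums = [3, 3, 3, 2, 3, 3, 2, 3]
See 3: counts = {3: 1}
See 3: counts = {3: 2}
See 3: counts = {3: 3}
See 2: counts = {3: 3, 2: 1}
See 3: counts = {3: 4, 2: 1}
See 3: counts = {3: 5, 2: 1}
See 2: counts = {3: 5, 2: 2}
See 3: counts = {3: 6, 2: 2}

{3: 6, 2: 2}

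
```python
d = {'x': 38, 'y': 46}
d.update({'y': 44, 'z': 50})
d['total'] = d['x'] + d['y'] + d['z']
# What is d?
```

After line 1: d = {'x': 38, 'y': 46}
After line 2 (y overwritten, z added): d = {'x': 38, 'y': 44, 'z': 50}
After line 3 (total = 38 + 44 + 50 = 132): d = {'x': 38, 'y': 44, 'z': 50, 'total': 132}

{'x': 38, 'y': 44, 'z': 50, 'total': 132}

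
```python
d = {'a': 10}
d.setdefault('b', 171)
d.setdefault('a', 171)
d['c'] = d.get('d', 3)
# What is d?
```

After line 1: d = {'a': 10}
After line 2 (setdefault adds 'b'=171): d = {'a': 10, 'b': 171}
After line 3 (setdefault 'a' no-op, already exists): d = {'a': 10, 'b': 171}
After line 4 (get('d', 3) returns default since 'd' not in d): d = {'a': 10, 'b': 171, 'c': 3}

{'a': 10, 'b': 171, 'c': 3}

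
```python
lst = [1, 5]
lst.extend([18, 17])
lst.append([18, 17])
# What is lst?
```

After line 1: lst = [1, 5]
After line 2 (extend unpacks [18, 17]): lst = [1, 5, 18, 17]
After line 3 (append adds [18, 17] as single element): lst = [1, 5, 18, 17, [18, 17]]

[1, 5, 18, 17, [18, 17]]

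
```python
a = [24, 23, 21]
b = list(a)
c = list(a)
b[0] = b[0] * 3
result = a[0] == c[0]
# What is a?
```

After line 1: a = [24, 23, 21]
After line 2 (b = list(a), copy): a = [24, 23, 21], b = [24, 23, 21]
After line 3 (c = list(a) is a copy, new object): c = [24, 23, 21]
After line 4 (b[0] = 24 * 3 = 72; only b mutates (copy)): a = [24, 23, 21], b = [72, 23, 21], c = [24, 23, 21]
After line 5 (a[0] = 24, c[0] = 24; result = True)

[24, 23, 21]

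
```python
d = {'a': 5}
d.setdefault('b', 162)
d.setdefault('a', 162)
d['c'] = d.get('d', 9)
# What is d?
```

After line 1: d = {'a': 5}
After line 2 (setdefault adds 'b'=162): d = {'a': 5, 'b': 162}
After line 3 (setdefault 'a' no-op, already exists): d = {'a': 5, 'b': 162}
After line 4 (get('d', 9) returns default since 'd' not in d): d = {'a': 5, 'b': 162, 'c': 9}

{'a': 5, 'b': 162, 'c': 9}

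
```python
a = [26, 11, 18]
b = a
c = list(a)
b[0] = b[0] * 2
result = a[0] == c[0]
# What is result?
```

After line 1: a = [26, 11, 18]
After line 2 (b = a, alias): a = [26, 11, 18], b = [26, 11, 18]
After line 3 (c = list(a) is a copy, new object): c = [26, 11, 18]
After line 4 (b[0] = 26 * 2 = 52; mutates shared a/b): a = b = [52, 11, 18], c = [26, 11, 18]
After line 5 (a[0] = 52, c[0] = 26; result = False)

False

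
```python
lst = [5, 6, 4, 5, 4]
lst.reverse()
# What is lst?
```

[4, 5, 4, 6, 5]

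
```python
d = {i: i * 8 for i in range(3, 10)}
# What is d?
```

{3: 24, 4: 32, 5: 40, 6: 48, 7: 56, 8: 64, 9: 72}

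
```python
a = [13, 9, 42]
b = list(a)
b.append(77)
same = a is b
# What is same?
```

After line 1: a = [13, 9, 42]
After line 2 (b = list(a) is a shallow copy, new object): a = [13, 9, 42], b = [13, 9, 42]
After line 3 (append only mutates b): a = [13, 9, 42], b = [13, 9, 42, 77]
After line 4 (same = a is b; different objects -> False): same = False

False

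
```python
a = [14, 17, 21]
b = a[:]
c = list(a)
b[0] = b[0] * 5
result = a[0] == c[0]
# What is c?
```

After line 1: a = [14, 17, 21]
After line 2 (b = a[:], copy): a = [14, 17, 21], b = [14, 17, 21]
After line 3 (c = list(a) is a copy, new object): c = [14, 17, 21]
After line 4 (b[0] = 14 * 5 = 70; only b mutates (copy)): a = [14, 17, 21], b = [70, 17, 21], c = [14, 17, 21]
After line 5 (a[0] = 14, c[0] = 14; result = True)

[14, 17, 21]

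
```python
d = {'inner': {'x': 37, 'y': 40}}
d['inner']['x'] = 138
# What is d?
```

After line 1: d = {'inner': {'x': 37, 'y': 40}}
After line 2 (inner x overwritten): d = {'inner': {'x': 138, 'y': 40}}

{'inner': {'x': 138, 'y': 40}}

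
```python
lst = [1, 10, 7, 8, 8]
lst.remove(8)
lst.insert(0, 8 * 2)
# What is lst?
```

After line 1: lst = [1, 10, 7, 8, 8]
After line 2 (remove first 8): lst = [1, 10, 7, 8]
After line 3 (insert 16 at index 0): lst = [16, 1, 10, 7, 8]

[16, 1, 10, 7, 8]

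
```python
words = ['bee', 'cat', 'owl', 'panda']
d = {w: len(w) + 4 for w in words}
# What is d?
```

{'bee': 7, 'cat': 7, 'owl': 7, 'panda': 9}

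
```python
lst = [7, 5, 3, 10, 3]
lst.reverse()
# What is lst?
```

[3, 10, 3, 5, 7]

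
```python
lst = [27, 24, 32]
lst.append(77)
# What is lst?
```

[27, 24, 32, 77]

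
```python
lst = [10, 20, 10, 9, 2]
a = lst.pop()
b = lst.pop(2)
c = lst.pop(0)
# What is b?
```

After line 1: lst = [10, 20, 10, 9, 2]
After line 2 (pop() -> a = 2): lst = [10, 20, 10, 9]
After line 3 (pop(2) -> b = 10): lst = [10, 20, 9]
After line 4 (pop(0) -> c = 10): lst = [20, 9]

10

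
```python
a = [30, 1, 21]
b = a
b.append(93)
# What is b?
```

After line 1: a = [30, 1, 21]
After line 2 (b = a is an alias, same object): a = [30, 1, 21], b = [30, 1, 21]
After line 3 (b.append mutates the shared list): a = [30, 1, 21, 93], b = [30, 1, 21, 93]

[30, 1, 21, 93]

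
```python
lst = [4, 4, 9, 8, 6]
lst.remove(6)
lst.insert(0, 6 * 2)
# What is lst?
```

After line 1: lst = [4, 4, 9, 8, 6]
After line 2 (remove first 6): lst = [4, 4, 9, 8]
After line 3 (insert 12 at index 0): lst = [12, 4, 4, 9, 8]

[12, 4, 4, 9, 8]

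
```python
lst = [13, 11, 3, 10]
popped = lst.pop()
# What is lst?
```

[13, 11, 3]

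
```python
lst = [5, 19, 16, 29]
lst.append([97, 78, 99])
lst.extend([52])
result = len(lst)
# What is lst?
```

After line 1: lst = [5, 19, 16, 29]
After line 2 (append adds [97, 78, 99] as single element): lst = [5, 19, 16, 29, [97, 78, 99]]
After line 3 (extend unpacks [52], adds 52): lst = [5, 19, 16, 29, [97, 78, 99], 52]
After line 4: result = len(lst) = 6

[5, 19, 16, 29, [97, 78, 99], 52]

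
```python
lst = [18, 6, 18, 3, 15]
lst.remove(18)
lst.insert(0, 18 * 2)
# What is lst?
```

After line 1: lst = [18, 6, 18, 3, 15]
After line 2 (remove first 18): lst = [6, 18, 3, 15]
After line 3 (insert 36 at index 0): lst = [36, 6, 18, 3, 15]

[36, 6, 18, 3, 15]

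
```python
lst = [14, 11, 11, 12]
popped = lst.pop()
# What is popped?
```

12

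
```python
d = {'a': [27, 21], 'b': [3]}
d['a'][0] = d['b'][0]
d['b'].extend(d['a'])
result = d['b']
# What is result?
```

After line 1: d = {'a': [27, 21], 'b': [3]}
After line 2 (a[0] = b[0] = 3): d = {'a': [3, 21], 'b': [3]}
After line 3 (b.extend(a) appends [3, 21]): d = {'a': [3, 21], 'b': [3, 3, 21]}
After line 4: result = d['b'] = [3, 3, 21]

[3, 3, 21]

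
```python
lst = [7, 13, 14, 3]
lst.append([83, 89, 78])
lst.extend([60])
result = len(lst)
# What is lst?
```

After line 1: lst = [7, 13, 14, 3]
After line 2 (append adds [83, 89, 78] as single element): lst = [7, 13, 14, 3, [83, 89, 78]]
After line 3 (extend unpacks [60], adds 60): lst = [7, 13, 14, 3, [83, 89, 78], 60]
After line 4: result = len(lst) = 6

[7, 13, 14, 3, [83, 89, 78], 60]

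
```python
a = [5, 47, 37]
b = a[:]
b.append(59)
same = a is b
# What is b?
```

After line 1: a = [5, 47, 37]
After line 2 (b = a[:] is a shallow copy, new object): a = [5, 47, 37], b = [5, 47, 37]
After line 3 (append only mutates b): a = [5, 47, 37], b = [5, 47, 37, 59]
After line 4 (same = a is b; different objects -> False): same = False

[5, 47, 37, 59]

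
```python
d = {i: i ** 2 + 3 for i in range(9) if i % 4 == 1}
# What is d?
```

{1: 4, 5: 28}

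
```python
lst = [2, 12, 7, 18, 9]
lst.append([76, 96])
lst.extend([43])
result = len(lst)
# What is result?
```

After line 1: lst = [2, 12, 7, 18, 9]
After line 2 (append adds [76, 96] as single element): lst = [2, 12, 7, 18, 9, [76, 96]]
After line 3 (extend unpacks [43], adds 43): lst = [2, 12, 7, 18, 9, [76, 96], 43]
After line 4: result = len(lst) = 7

7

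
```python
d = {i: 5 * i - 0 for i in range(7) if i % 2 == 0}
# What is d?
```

{0: 0, 2: 10, 4: 20, 6: 30}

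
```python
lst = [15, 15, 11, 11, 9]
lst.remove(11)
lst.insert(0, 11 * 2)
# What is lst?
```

After line 1: lst = [15, 15, 11, 11, 9]
After line 2 (remove first 11): lst = [15, 15, 11, 9]
After line 3 (insert 22 at index 0): lst = [22, 15, 15, 11, 9]

[22, 15, 15, 11, 9]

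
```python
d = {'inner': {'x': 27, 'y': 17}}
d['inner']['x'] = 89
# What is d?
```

After line 1: d = {'inner': {'x': 27, 'y': 17}}
After line 2 (inner x overwritten): d = {'inner': {'x': 89, 'y': 17}}

{'inner': {'x': 89, 'y': 17}}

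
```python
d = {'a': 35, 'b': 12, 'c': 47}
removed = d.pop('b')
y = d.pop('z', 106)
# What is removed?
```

After line 1: d = {'a': 35, 'b': 12, 'c': 47}
After line 2 (pop 'b' returns 12): d = {'a': 35, 'c': 47}, removed = 12
After line 3 (pop 'z' missing, returns default 106): d = {'a': 35, 'c': 47}, y = 106

12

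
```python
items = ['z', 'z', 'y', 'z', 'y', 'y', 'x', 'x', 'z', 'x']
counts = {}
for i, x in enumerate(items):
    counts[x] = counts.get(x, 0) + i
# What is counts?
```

Initial: counts = {}, items = ['z', 'z', 'y', 'z', 'y', 'y', 'x', 'x', 'z', 'x']
i=0, x='z': counts = {'z': 0}
i=1, x='z': counts = {'z': 1}
i=2, x='y': counts = {'z': 1, 'y': 2}
i=3, x='z': counts = {'z': 4, 'y': 2}
i=4, x='y': counts = {'z': 4, 'y': 6}
i=5, x='y': counts = {'z': 4, 'y': 11}
i=6, x='x': counts = {'z': 4, 'y': 11, 'x': 6}
i=7, x='x': counts = {'z': 4, 'y': 11, 'x': 13}
i=8, x='z': counts = {'z': 12, 'y': 11, 'x': 13}
i=9, x='x': counts = {'z': 12, 'y': 11, 'x': 22}

{'z': 12, 'y': 11, 'x': 22}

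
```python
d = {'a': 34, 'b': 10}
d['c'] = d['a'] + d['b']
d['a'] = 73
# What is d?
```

After line 1: d = {'a': 34, 'b': 10}
After line 2 (d['c'] = 34 + 10): d = {'a': 34, 'b': 10, 'c': 44}
After line 3: d = {'a': 73, 'b': 10, 'c': 44}

{'a': 73, 'b': 10, 'c': 44}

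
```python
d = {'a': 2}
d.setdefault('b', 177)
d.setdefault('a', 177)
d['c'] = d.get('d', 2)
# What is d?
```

After line 1: d = {'a': 2}
After line 2 (setdefault adds 'b'=177): d = {'a': 2, 'b': 177}
After line 3 (setdefault 'a' no-op, already exists): d = {'a': 2, 'b': 177}
After line 4 (get('d', 2) returns default since 'd' not in d): d = {'a': 2, 'b': 177, 'c': 2}

{'a': 2, 'b': 177, 'c': 2}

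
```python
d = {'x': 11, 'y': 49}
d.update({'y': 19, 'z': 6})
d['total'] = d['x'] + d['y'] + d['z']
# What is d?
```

After line 1: d = {'x': 11, 'y': 49}
After line 2 (y overwritten, z added): d = {'x': 11, 'y': 19, 'z': 6}
After line 3 (total = 11 + 19 + 6 = 36): d = {'x': 11, 'y': 19, 'z': 6, 'total': 36}

{'x': 11, 'y': 19, 'z': 6, 'total': 36}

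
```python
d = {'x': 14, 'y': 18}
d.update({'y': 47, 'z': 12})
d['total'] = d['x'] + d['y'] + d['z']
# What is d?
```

After line 1: d = {'x': 14, 'y': 18}
After line 2 (y overwritten, z added): d = {'x': 14, 'y': 47, 'z': 12}
After line 3 (total = 14 + 47 + 12 = 73): d = {'x': 14, 'y': 47, 'z': 12, 'total': 73}

{'x': 14, 'y': 47, 'z': 12, 'total': 73}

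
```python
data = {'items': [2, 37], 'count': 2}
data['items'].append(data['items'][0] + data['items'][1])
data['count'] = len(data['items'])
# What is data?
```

After line 1: data = {'items': [2, 37], 'count': 2}
After line 2 (append 2 + 37 = 39): data = {'items': [2, 37, 39], 'count': 2}
After line 3 (count = len(items) = 3): data = {'items': [2, 37, 39], 'count': 3}

{'items': [2, 37, 39], 'count': 3}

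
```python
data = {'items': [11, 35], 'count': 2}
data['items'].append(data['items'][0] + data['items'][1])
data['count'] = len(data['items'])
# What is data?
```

After line 1: data = {'items': [11, 35], 'count': 2}
After line 2 (append 11 + 35 = 46): data = {'items': [11, 35, 46], 'count': 2}
After line 3 (count = len(items) = 3): data = {'items': [11, 35, 46], 'count': 3}

{'items': [11, 35, 46], 'count': 3}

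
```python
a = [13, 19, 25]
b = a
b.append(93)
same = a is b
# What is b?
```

After line 1: a = [13, 19, 25]
After line 2 (b = a is an alias, same object): a = [13, 19, 25], b = [13, 19, 25]
After line 3 (b.append mutates the shared list): a = [13, 19, 25, 93], b = [13, 19, 25, 93]
After line 4 (same = a is b; same object -> True): same = True

[13, 19, 25, 93]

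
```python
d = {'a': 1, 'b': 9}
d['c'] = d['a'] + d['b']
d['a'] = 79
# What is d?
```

After line 1: d = {'a': 1, 'b': 9}
After line 2 (d['c'] = 1 + 9): d = {'a': 1, 'b': 9, 'c': 10}
After line 3: d = {'a': 79, 'b': 9, 'c': 10}

{'a': 79, 'b': 9, 'c': 10}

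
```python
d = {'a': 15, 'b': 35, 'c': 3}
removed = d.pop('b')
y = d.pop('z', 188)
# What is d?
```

After line 1: d = {'a': 15, 'b': 35, 'c': 3}
After line 2 (pop 'b' returns 35): d = {'a': 15, 'c': 3}, removed = 35
After line 3 (pop 'z' missing, returns default 188): d = {'a': 15, 'c': 3}, y = 188

{'a': 15, 'c': 3}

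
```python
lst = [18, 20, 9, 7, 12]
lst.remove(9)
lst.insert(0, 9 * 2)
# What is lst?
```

After line 1: lst = [18, 20, 9, 7, 12]
After line 2 (remove first 9): lst = [18, 20, 7, 12]
After line 3 (insert 18 at index 0): lst = [18, 18, 20, 7, 12]

[18, 18, 20, 7, 12]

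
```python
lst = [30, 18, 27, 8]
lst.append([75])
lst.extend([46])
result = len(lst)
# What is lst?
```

After line 1: lst = [30, 18, 27, 8]
After line 2 (append adds [75] as single element): lst = [30, 18, 27, 8, [75]]
After line 3 (extend unpacks [46], adds 46): lst = [30, 18, 27, 8, [75], 46]
After line 4: result = len(lst) = 6

[30, 18, 27, 8, [75], 46]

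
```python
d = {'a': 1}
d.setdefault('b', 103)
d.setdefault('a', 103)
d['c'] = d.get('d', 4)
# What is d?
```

After line 1: d = {'a': 1}
After line 2 (setdefault adds 'b'=103): d = {'a': 1, 'b': 103}
After line 3 (setdefault 'a' no-op, already exists): d = {'a': 1, 'b': 103}
After line 4 (get('d', 4) returns default since 'd' not in d): d = {'a': 1, 'b': 103, 'c': 4}

{'a': 1, 'b': 103, 'c': 4}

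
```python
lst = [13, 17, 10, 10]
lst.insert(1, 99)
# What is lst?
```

[13, 99, 17, 10, 10]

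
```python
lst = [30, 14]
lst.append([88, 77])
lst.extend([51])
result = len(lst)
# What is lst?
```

After line 1: lst = [30, 14]
After line 2 (append adds [88, 77] as single element): lst = [30, 14, [88, 77]]
After line 3 (extend unpacks [51], adds 51): lst = [30, 14, [88, 77], 51]
After line 4: result = len(lst) = 4

[30, 14, [88, 77], 51]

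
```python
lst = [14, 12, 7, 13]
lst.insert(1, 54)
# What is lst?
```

[14, 54, 12, 7, 13]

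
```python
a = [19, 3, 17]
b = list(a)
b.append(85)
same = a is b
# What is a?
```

After line 1: a = [19, 3, 17]
After line 2 (b = list(a) is a shallow copy, new object): a = [19, 3, 17], b = [19, 3, 17]
After line 3 (append only mutates b): a = [19, 3, 17], b = [19, 3, 17, 85]
After line 4 (same = a is b; different objects -> False): same = False

[19, 3, 17]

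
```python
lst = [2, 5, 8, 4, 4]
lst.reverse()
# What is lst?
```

[4, 4, 8, 5, 2]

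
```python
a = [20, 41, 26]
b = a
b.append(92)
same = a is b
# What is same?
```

After line 1: a = [20, 41, 26]
After line 2 (b = a is an alias, same object): a = [20, 41, 26], b = [20, 41, 26]
After line 3 (b.append mutates the shared list): a = [20, 41, 26, 92], b = [20, 41, 26, 92]
After line 4 (same = a is b; same object -> True): same = True

True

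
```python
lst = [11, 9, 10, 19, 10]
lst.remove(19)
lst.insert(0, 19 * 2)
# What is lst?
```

After line 1: lst = [11, 9, 10, 19, 10]
After line 2 (remove first 19): lst = [11, 9, 10, 10]
After line 3 (insert 38 at index 0): lst = [38, 11, 9, 10, 10]

[38, 11, 9, 10, 10]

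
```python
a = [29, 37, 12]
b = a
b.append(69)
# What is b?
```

After line 1: a = [29, 37, 12]
After line 2 (b = a is an alias, same object): a = [29, 37, 12], b = [29, 37, 12]
After line 3 (b.append mutates the shared list): a = [29, 37, 12, 69], b = [29, 37, 12, 69]

[29, 37, 12, 69]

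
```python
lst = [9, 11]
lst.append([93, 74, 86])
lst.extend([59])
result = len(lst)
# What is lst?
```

After line 1: lst = [9, 11]
After line 2 (append adds [93, 74, 86] as single element): lst = [9, 11, [93, 74, 86]]
After line 3 (extend unpacks [59], adds 59): lst = [9, 11, [93, 74, 86], 59]
After line 4: result = len(lst) = 4

[9, 11, [93, 74, 86], 59]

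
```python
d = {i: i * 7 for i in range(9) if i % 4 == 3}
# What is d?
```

{3: 21, 7: 49}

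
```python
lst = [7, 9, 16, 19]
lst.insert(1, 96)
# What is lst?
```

[7, 96, 9, 16, 19]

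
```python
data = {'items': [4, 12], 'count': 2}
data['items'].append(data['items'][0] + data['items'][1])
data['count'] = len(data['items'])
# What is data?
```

After line 1: data = {'items': [4, 12], 'count': 2}
After line 2 (append 4 + 12 = 16): data = {'items': [4, 12, 16], 'count': 2}
After line 3 (count = len(items) = 3): data = {'items': [4, 12, 16], 'count': 3}

{'items': [4, 12, 16], 'count': 3}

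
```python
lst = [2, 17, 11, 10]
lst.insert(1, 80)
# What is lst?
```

[2, 80, 17, 11, 10]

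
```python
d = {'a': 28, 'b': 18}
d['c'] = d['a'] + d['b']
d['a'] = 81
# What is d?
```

After line 1: d = {'a': 28, 'b': 18}
After line 2 (d['c'] = 28 + 18): d = {'a': 28, 'b': 18, 'c': 46}
After line 3: d = {'a': 81, 'b': 18, 'c': 46}

{'a': 81, 'b': 18, 'c': 46}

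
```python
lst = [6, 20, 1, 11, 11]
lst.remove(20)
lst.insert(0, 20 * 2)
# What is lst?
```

After line 1: lst = [6, 20, 1, 11, 11]
After line 2 (remove first 20): lst = [6, 1, 11, 11]
After line 3 (insert 40 at index 0): lst = [40, 6, 1, 11, 11]

[40, 6, 1, 11, 11]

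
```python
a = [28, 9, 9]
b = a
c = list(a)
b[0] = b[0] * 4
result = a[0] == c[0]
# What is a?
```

After line 1: a = [28, 9, 9]
After line 2 (b = a, alias): a = [28, 9, 9], b = [28, 9, 9]
After line 3 (c = list(a) is a copy, new object): c = [28, 9, 9]
After line 4 (b[0] = 28 * 4 = 112; mutates shared a/b): a = b = [112, 9, 9], c = [28, 9, 9]
After line 5 (a[0] = 112, c[0] = 28; result = False)

[112, 9, 9]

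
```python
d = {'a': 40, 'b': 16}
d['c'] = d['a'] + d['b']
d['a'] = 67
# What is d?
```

After line 1: d = {'a': 40, 'b': 16}
After line 2 (d['c'] = 40 + 16): d = {'a': 40, 'b': 16, 'c': 56}
After line 3: d = {'a': 67, 'b': 16, 'c': 56}

{'a': 67, 'b': 16, 'c': 56}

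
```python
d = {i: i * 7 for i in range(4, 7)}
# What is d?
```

{4: 28, 5: 35, 6: 42}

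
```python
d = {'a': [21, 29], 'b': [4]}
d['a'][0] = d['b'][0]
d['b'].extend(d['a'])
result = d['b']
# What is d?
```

After line 1: d = {'a': [21, 29], 'b': [4]}
After line 2 (a[0] = b[0] = 4): d = {'a': [4, 29], 'b': [4]}
After line 3 (b.extend(a) appends [4, 29]): d = {'a': [4, 29], 'b': [4, 4, 29]}
After line 4: result = d['b'] = [4, 4, 29]

{'a': [4, 29], 'b': [4, 4, 29]}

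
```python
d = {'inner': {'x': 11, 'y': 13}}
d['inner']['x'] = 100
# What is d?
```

After line 1: d = {'inner': {'x': 11, 'y': 13}}
After line 2 (inner x overwritten): d = {'inner': {'x': 100, 'y': 13}}

{'inner': {'x': 100, 'y': 13}}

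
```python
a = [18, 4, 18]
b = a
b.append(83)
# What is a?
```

After line 1: a = [18, 4, 18]
After line 2 (b = a is an alias, same object): a = [18, 4, 18], b = [18, 4, 18]
After line 3 (b.append mutates the shared list): a = [18, 4, 18, 83], b = [18, 4, 18, 83]

[18, 4, 18, 83]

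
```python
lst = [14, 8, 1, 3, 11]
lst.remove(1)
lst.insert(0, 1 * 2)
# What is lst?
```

After line 1: lst = [14, 8, 1, 3, 11]
After line 2 (remove first 1): lst = [14, 8, 3, 11]
After line 3 (insert 2 at index 0): lst = [2, 14, 8, 3, 11]

[2, 14, 8, 3, 11]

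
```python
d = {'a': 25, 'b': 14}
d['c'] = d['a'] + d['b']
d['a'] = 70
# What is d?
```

After line 1: d = {'a': 25, 'b': 14}
After line 2 (d['c'] = 25 + 14): d = {'a': 25, 'b': 14, 'c': 39}
After line 3: d = {'a': 70, 'b': 14, 'c': 39}

{'a': 70, 'b': 14, 'c': 39}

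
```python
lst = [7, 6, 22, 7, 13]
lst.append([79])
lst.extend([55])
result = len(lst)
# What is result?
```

After line 1: lst = [7, 6, 22, 7, 13]
After line 2 (append adds [79] as single element): lst = [7, 6, 22, 7, 13, [79]]
After line 3 (extend unpacks [55], adds 55): lst = [7, 6, 22, 7, 13, [79], 55]
After line 4: result = len(lst) = 7

7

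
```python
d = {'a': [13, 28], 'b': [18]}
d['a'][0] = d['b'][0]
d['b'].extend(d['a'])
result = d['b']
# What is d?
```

After line 1: d = {'a': [13, 28], 'b': [18]}
After line 2 (a[0] = b[0] = 18): d = {'a': [18, 28], 'b': [18]}
After line 3 (b.extend(a) appends [18, 28]): d = {'a': [18, 28], 'b': [18, 18, 28]}
After line 4: result = d['b'] = [18, 18, 28]

{'a': [18, 28], 'b': [18, 18, 28]}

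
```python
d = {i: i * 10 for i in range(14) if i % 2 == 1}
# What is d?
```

{1: 10, 3: 30, 5: 50, 7: 70, 9: 90, 11: 110, 13: 130}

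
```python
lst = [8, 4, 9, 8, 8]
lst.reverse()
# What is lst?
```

[8, 8, 9, 4, 8]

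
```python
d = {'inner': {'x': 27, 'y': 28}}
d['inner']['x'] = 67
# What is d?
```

After line 1: d = {'inner': {'x': 27, 'y': 28}}
After line 2 (inner x overwritten): d = {'inner': {'x': 67, 'y': 28}}

{'inner': {'x': 67, 'y': 28}}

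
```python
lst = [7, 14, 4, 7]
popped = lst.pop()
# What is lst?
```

[7, 14, 4]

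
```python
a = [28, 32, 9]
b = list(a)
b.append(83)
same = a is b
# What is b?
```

After line 1: a = [28, 32, 9]
After line 2 (b = list(a) is a shallow copy, new object): a = [28, 32, 9], b = [28, 32, 9]
After line 3 (append only mutates b): a = [28, 32, 9], b = [28, 32, 9, 83]
After line 4 (same = a is b; different objects -> False): same = False

[28, 32, 9, 83]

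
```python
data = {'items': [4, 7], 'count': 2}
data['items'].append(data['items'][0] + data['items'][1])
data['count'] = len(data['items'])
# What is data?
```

After line 1: data = {'items': [4, 7], 'count': 2}
After line 2 (append 4 + 7 = 11): data = {'items': [4, 7, 11], 'count': 2}
After line 3 (count = len(items) = 3): data = {'items': [4, 7, 11], 'count': 3}

{'items': [4, 7, 11], 'count': 3}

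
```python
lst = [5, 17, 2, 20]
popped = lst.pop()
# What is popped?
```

20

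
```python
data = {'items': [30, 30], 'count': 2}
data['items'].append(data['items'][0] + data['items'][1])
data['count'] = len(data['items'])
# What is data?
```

After line 1: data = {'items': [30, 30], 'count': 2}
After line 2 (append 30 + 30 = 60): data = {'items': [30, 30, 60], 'count': 2}
After line 3 (count = len(items) = 3): data = {'items': [30, 30, 60], 'count': 3}

{'items': [30, 30, 60], 'count': 3}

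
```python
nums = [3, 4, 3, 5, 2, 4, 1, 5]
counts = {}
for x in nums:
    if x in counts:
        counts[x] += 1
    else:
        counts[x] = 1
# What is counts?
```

Initial: counts = {}, nums = [3, 4, 3, 5, 2, 4, 1, 5]
See 3: counts = {3: 1}
See 4: counts = {3: 1, 4: 1}
See 3: counts = {3: 2, 4: 1}
See 5: counts = {3: 2, 4: 1, 5: 1}
See 2: counts = {3: 2, 4: 1, 5: 1, 2: 1}
See 4: counts = {3: 2, 4: 2, 5: 1, 2: 1}
See 1: counts = {3: 2, 4: 2, 5: 1, 2: 1, 1: 1}
See 5: counts = {3: 2, 4: 2, 5: 2, 2: 1, 1: 1}

{3: 2, 4: 2, 5: 2, 2: 1, 1: 1}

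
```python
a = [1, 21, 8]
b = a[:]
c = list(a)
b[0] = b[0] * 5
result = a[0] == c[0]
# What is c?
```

After line 1: a = [1, 21, 8]
After line 2 (b = a[:], copy): a = [1, 21, 8], b = [1, 21, 8]
After line 3 (c = list(a) is a copy, new object): c = [1, 21, 8]
After line 4 (b[0] = 1 * 5 = 5; only b mutates (copy)): a = [1, 21, 8], b = [5, 21, 8], c = [1, 21, 8]
After line 5 (a[0] = 1, c[0] = 1; result = True)

[1, 21, 8]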